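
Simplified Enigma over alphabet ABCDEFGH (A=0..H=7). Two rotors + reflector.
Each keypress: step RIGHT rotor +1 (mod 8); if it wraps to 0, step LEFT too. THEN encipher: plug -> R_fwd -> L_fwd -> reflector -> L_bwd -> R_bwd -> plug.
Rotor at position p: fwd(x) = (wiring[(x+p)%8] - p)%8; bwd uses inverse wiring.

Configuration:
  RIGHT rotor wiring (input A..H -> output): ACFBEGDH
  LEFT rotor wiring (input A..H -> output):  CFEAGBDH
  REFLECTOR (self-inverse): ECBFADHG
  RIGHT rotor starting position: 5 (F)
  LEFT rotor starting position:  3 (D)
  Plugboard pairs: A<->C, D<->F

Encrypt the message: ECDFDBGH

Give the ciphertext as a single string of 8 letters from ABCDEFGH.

Char 1 ('E'): step: R->6, L=3; E->plug->E->R->H->L->B->refl->C->L'->G->R'->G->plug->G
Char 2 ('C'): step: R->7, L=3; C->plug->A->R->A->L->F->refl->D->L'->B->R'->B->plug->B
Char 3 ('D'): step: R->0, L->4 (L advanced); D->plug->F->R->G->L->A->refl->E->L'->H->R'->H->plug->H
Char 4 ('F'): step: R->1, L=4; F->plug->D->R->D->L->D->refl->F->L'->B->R'->A->plug->C
Char 5 ('D'): step: R->2, L=4; D->plug->F->R->F->L->B->refl->C->L'->A->R'->H->plug->H
Char 6 ('B'): step: R->3, L=4; B->plug->B->R->B->L->F->refl->D->L'->D->R'->C->plug->A
Char 7 ('G'): step: R->4, L=4; G->plug->G->R->B->L->F->refl->D->L'->D->R'->D->plug->F
Char 8 ('H'): step: R->5, L=4; H->plug->H->R->H->L->E->refl->A->L'->G->R'->B->plug->B

Answer: GBHCHAFB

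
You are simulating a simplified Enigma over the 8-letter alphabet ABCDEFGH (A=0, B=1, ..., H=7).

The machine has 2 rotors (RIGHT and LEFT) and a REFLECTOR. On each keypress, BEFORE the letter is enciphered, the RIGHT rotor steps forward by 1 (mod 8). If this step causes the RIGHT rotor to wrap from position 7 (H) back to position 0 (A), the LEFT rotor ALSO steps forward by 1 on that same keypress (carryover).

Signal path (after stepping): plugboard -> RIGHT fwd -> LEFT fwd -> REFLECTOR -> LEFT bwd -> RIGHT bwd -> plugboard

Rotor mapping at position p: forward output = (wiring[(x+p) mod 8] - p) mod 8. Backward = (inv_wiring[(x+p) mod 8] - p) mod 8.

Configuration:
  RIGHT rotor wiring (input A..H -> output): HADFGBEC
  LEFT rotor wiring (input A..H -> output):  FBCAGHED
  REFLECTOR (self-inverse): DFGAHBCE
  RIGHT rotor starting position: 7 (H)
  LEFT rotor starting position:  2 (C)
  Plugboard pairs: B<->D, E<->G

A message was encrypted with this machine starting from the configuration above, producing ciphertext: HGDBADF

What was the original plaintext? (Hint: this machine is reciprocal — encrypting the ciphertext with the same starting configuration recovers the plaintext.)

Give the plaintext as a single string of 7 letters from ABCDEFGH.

Char 1 ('H'): step: R->0, L->3 (L advanced); H->plug->H->R->C->L->E->refl->H->L'->H->R'->A->plug->A
Char 2 ('G'): step: R->1, L=3; G->plug->E->R->A->L->F->refl->B->L'->D->R'->F->plug->F
Char 3 ('D'): step: R->2, L=3; D->plug->B->R->D->L->B->refl->F->L'->A->R'->F->plug->F
Char 4 ('B'): step: R->3, L=3; B->plug->D->R->B->L->D->refl->A->L'->E->R'->F->plug->F
Char 5 ('A'): step: R->4, L=3; A->plug->A->R->C->L->E->refl->H->L'->H->R'->G->plug->E
Char 6 ('D'): step: R->5, L=3; D->plug->B->R->H->L->H->refl->E->L'->C->R'->D->plug->B
Char 7 ('F'): step: R->6, L=3; F->plug->F->R->H->L->H->refl->E->L'->C->R'->D->plug->B

Answer: AFFFEBB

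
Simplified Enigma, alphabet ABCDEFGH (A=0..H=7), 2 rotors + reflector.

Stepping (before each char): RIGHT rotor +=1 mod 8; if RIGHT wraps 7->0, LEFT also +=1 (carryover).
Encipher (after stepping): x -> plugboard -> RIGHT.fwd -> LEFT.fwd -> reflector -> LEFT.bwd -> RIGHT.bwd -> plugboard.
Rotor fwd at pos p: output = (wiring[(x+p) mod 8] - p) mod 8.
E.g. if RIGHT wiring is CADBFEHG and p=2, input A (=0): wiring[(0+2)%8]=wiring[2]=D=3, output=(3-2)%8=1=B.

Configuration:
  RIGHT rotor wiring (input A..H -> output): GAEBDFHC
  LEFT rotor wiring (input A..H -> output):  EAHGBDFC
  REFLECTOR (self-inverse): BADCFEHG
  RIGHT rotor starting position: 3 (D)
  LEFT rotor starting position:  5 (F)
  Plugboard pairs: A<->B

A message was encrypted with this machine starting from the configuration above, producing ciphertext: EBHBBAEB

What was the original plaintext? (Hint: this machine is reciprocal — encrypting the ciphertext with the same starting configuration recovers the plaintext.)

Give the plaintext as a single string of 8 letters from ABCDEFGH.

Answer: BEDHEFGF

Derivation:
Char 1 ('E'): step: R->4, L=5; E->plug->E->R->C->L->F->refl->E->L'->H->R'->A->plug->B
Char 2 ('B'): step: R->5, L=5; B->plug->A->R->A->L->G->refl->H->L'->D->R'->E->plug->E
Char 3 ('H'): step: R->6, L=5; H->plug->H->R->H->L->E->refl->F->L'->C->R'->D->plug->D
Char 4 ('B'): step: R->7, L=5; B->plug->A->R->D->L->H->refl->G->L'->A->R'->H->plug->H
Char 5 ('B'): step: R->0, L->6 (L advanced); B->plug->A->R->G->L->D->refl->C->L'->D->R'->E->plug->E
Char 6 ('A'): step: R->1, L=6; A->plug->B->R->D->L->C->refl->D->L'->G->R'->F->plug->F
Char 7 ('E'): step: R->2, L=6; E->plug->E->R->F->L->A->refl->B->L'->E->R'->G->plug->G
Char 8 ('B'): step: R->3, L=6; B->plug->A->R->G->L->D->refl->C->L'->D->R'->F->plug->F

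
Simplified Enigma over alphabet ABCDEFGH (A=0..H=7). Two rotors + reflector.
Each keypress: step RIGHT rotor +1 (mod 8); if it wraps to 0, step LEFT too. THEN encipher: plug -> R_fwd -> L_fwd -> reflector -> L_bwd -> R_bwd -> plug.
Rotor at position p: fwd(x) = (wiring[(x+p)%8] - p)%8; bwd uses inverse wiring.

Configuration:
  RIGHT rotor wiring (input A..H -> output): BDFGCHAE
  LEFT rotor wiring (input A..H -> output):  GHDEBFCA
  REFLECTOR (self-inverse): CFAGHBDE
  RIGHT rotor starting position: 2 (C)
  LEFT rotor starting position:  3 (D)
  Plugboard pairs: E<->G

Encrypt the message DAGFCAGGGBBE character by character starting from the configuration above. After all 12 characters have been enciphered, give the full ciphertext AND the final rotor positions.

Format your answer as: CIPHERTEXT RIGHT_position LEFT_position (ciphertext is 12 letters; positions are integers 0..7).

Answer: GBBEEEEAEAGG 6 4

Derivation:
Char 1 ('D'): step: R->3, L=3; D->plug->D->R->F->L->D->refl->G->L'->B->R'->E->plug->G
Char 2 ('A'): step: R->4, L=3; A->plug->A->R->G->L->E->refl->H->L'->D->R'->B->plug->B
Char 3 ('G'): step: R->5, L=3; G->plug->E->R->G->L->E->refl->H->L'->D->R'->B->plug->B
Char 4 ('F'): step: R->6, L=3; F->plug->F->R->A->L->B->refl->F->L'->E->R'->G->plug->E
Char 5 ('C'): step: R->7, L=3; C->plug->C->R->E->L->F->refl->B->L'->A->R'->G->plug->E
Char 6 ('A'): step: R->0, L->4 (L advanced); A->plug->A->R->B->L->B->refl->F->L'->A->R'->G->plug->E
Char 7 ('G'): step: R->1, L=4; G->plug->E->R->G->L->H->refl->E->L'->D->R'->G->plug->E
Char 8 ('G'): step: R->2, L=4; G->plug->E->R->G->L->H->refl->E->L'->D->R'->A->plug->A
Char 9 ('G'): step: R->3, L=4; G->plug->E->R->B->L->B->refl->F->L'->A->R'->G->plug->E
Char 10 ('B'): step: R->4, L=4; B->plug->B->R->D->L->E->refl->H->L'->G->R'->A->plug->A
Char 11 ('B'): step: R->5, L=4; B->plug->B->R->D->L->E->refl->H->L'->G->R'->E->plug->G
Char 12 ('E'): step: R->6, L=4; E->plug->G->R->E->L->C->refl->A->L'->H->R'->E->plug->G
Final: ciphertext=GBBEEEEAEAGG, RIGHT=6, LEFT=4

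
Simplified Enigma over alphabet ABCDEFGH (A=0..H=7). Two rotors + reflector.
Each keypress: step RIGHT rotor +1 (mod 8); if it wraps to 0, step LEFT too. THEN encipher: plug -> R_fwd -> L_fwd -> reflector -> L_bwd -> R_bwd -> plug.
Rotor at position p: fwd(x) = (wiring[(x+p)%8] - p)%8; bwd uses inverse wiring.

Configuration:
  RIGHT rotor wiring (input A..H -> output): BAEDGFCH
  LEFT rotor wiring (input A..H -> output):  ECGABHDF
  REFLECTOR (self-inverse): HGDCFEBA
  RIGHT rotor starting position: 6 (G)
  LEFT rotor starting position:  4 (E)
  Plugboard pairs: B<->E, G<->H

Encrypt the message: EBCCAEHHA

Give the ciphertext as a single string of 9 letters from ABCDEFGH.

Char 1 ('E'): step: R->7, L=4; E->plug->B->R->C->L->H->refl->A->L'->E->R'->E->plug->B
Char 2 ('B'): step: R->0, L->5 (L advanced); B->plug->E->R->G->L->D->refl->C->L'->A->R'->B->plug->E
Char 3 ('C'): step: R->1, L=5; C->plug->C->R->C->L->A->refl->H->L'->D->R'->B->plug->E
Char 4 ('C'): step: R->2, L=5; C->plug->C->R->E->L->F->refl->E->L'->H->R'->G->plug->H
Char 5 ('A'): step: R->3, L=5; A->plug->A->R->A->L->C->refl->D->L'->G->R'->F->plug->F
Char 6 ('E'): step: R->4, L=5; E->plug->B->R->B->L->G->refl->B->L'->F->R'->E->plug->B
Char 7 ('H'): step: R->5, L=5; H->plug->G->R->G->L->D->refl->C->L'->A->R'->A->plug->A
Char 8 ('H'): step: R->6, L=5; H->plug->G->R->A->L->C->refl->D->L'->G->R'->E->plug->B
Char 9 ('A'): step: R->7, L=5; A->plug->A->R->A->L->C->refl->D->L'->G->R'->G->plug->H

Answer: BEEHFBABH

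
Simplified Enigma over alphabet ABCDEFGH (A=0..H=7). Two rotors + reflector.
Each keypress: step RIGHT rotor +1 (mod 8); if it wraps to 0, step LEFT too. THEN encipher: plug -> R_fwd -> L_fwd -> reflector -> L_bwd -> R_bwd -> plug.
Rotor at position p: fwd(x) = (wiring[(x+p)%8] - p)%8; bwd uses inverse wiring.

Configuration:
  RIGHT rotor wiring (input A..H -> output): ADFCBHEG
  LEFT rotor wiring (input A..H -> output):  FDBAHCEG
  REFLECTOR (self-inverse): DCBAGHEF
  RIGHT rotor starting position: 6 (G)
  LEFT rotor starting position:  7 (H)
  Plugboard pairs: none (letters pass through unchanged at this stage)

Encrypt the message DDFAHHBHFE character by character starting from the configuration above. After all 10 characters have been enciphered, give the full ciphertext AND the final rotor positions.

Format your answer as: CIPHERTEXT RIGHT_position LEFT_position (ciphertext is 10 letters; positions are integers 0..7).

Answer: HCCHFFEGHC 0 1

Derivation:
Char 1 ('D'): step: R->7, L=7; D->plug->D->R->G->L->D->refl->A->L'->F->R'->H->plug->H
Char 2 ('D'): step: R->0, L->0 (L advanced); D->plug->D->R->C->L->B->refl->C->L'->F->R'->C->plug->C
Char 3 ('F'): step: R->1, L=0; F->plug->F->R->D->L->A->refl->D->L'->B->R'->C->plug->C
Char 4 ('A'): step: R->2, L=0; A->plug->A->R->D->L->A->refl->D->L'->B->R'->H->plug->H
Char 5 ('H'): step: R->3, L=0; H->plug->H->R->C->L->B->refl->C->L'->F->R'->F->plug->F
Char 6 ('H'): step: R->4, L=0; H->plug->H->R->G->L->E->refl->G->L'->H->R'->F->plug->F
Char 7 ('B'): step: R->5, L=0; B->plug->B->R->H->L->G->refl->E->L'->G->R'->E->plug->E
Char 8 ('H'): step: R->6, L=0; H->plug->H->R->B->L->D->refl->A->L'->D->R'->G->plug->G
Char 9 ('F'): step: R->7, L=0; F->plug->F->R->C->L->B->refl->C->L'->F->R'->H->plug->H
Char 10 ('E'): step: R->0, L->1 (L advanced); E->plug->E->R->B->L->A->refl->D->L'->F->R'->C->plug->C
Final: ciphertext=HCCHFFEGHC, RIGHT=0, LEFT=1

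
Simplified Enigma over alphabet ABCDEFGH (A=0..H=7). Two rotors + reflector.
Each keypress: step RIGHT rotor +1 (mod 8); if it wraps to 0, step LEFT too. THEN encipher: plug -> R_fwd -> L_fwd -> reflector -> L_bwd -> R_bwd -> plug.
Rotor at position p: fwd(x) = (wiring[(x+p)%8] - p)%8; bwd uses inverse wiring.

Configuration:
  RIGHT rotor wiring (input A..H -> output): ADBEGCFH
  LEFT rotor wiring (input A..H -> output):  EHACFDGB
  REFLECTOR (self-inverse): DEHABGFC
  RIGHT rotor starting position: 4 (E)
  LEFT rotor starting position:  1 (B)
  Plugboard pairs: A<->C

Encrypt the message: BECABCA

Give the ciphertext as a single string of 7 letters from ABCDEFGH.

Char 1 ('B'): step: R->5, L=1; B->plug->B->R->A->L->G->refl->F->L'->F->R'->A->plug->C
Char 2 ('E'): step: R->6, L=1; E->plug->E->R->D->L->E->refl->B->L'->C->R'->C->plug->A
Char 3 ('C'): step: R->7, L=1; C->plug->A->R->A->L->G->refl->F->L'->F->R'->E->plug->E
Char 4 ('A'): step: R->0, L->2 (L advanced); A->plug->C->R->B->L->A->refl->D->L'->C->R'->F->plug->F
Char 5 ('B'): step: R->1, L=2; B->plug->B->R->A->L->G->refl->F->L'->H->R'->H->plug->H
Char 6 ('C'): step: R->2, L=2; C->plug->A->R->H->L->F->refl->G->L'->A->R'->D->plug->D
Char 7 ('A'): step: R->3, L=2; A->plug->C->R->H->L->F->refl->G->L'->A->R'->G->plug->G

Answer: CAEFHDG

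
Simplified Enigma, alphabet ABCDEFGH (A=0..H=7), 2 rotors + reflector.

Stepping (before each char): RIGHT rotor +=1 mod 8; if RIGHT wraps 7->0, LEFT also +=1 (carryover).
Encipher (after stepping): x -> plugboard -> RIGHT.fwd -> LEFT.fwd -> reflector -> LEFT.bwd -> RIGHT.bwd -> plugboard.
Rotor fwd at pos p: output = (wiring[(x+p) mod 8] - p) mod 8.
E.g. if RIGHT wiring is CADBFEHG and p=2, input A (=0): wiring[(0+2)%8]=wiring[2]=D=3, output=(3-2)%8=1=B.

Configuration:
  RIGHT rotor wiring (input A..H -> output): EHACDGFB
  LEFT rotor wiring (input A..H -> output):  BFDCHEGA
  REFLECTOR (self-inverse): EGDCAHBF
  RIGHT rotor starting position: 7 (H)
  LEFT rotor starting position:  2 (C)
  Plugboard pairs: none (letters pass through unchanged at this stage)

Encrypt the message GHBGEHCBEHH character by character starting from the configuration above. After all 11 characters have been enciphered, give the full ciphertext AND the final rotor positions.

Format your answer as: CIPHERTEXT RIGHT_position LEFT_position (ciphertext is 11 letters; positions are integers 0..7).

Answer: DADBGFBAHCF 2 4

Derivation:
Char 1 ('G'): step: R->0, L->3 (L advanced); G->plug->G->R->F->L->G->refl->B->L'->C->R'->D->plug->D
Char 2 ('H'): step: R->1, L=3; H->plug->H->R->D->L->D->refl->C->L'->G->R'->A->plug->A
Char 3 ('B'): step: R->2, L=3; B->plug->B->R->A->L->H->refl->F->L'->E->R'->D->plug->D
Char 4 ('G'): step: R->3, L=3; G->plug->G->R->E->L->F->refl->H->L'->A->R'->B->plug->B
Char 5 ('E'): step: R->4, L=3; E->plug->E->R->A->L->H->refl->F->L'->E->R'->G->plug->G
Char 6 ('H'): step: R->5, L=3; H->plug->H->R->G->L->C->refl->D->L'->D->R'->F->plug->F
Char 7 ('C'): step: R->6, L=3; C->plug->C->R->G->L->C->refl->D->L'->D->R'->B->plug->B
Char 8 ('B'): step: R->7, L=3; B->plug->B->R->F->L->G->refl->B->L'->C->R'->A->plug->A
Char 9 ('E'): step: R->0, L->4 (L advanced); E->plug->E->R->D->L->E->refl->A->L'->B->R'->H->plug->H
Char 10 ('H'): step: R->1, L=4; H->plug->H->R->D->L->E->refl->A->L'->B->R'->C->plug->C
Char 11 ('H'): step: R->2, L=4; H->plug->H->R->F->L->B->refl->G->L'->H->R'->F->plug->F
Final: ciphertext=DADBGFBAHCF, RIGHT=2, LEFT=4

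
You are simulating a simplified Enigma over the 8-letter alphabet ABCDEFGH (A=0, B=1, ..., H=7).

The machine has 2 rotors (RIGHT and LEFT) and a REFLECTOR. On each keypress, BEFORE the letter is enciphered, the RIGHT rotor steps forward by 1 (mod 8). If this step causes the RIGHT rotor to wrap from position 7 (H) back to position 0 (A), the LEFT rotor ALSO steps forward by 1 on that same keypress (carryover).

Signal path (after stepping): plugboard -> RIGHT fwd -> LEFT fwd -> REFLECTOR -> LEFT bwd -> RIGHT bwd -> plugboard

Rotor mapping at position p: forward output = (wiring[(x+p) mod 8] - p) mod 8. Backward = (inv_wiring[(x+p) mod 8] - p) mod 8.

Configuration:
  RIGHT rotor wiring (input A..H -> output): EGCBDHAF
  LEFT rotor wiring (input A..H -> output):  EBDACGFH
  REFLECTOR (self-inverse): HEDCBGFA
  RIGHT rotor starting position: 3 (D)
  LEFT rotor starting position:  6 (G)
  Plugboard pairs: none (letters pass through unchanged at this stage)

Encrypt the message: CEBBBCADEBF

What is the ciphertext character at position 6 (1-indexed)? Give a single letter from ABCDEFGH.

Char 1 ('C'): step: R->4, L=6; C->plug->C->R->E->L->F->refl->G->L'->C->R'->F->plug->F
Char 2 ('E'): step: R->5, L=6; E->plug->E->R->B->L->B->refl->E->L'->G->R'->H->plug->H
Char 3 ('B'): step: R->6, L=6; B->plug->B->R->H->L->A->refl->H->L'->A->R'->D->plug->D
Char 4 ('B'): step: R->7, L=6; B->plug->B->R->F->L->C->refl->D->L'->D->R'->D->plug->D
Char 5 ('B'): step: R->0, L->7 (L advanced); B->plug->B->R->G->L->H->refl->A->L'->A->R'->G->plug->G
Char 6 ('C'): step: R->1, L=7; C->plug->C->R->A->L->A->refl->H->L'->G->R'->E->plug->E

E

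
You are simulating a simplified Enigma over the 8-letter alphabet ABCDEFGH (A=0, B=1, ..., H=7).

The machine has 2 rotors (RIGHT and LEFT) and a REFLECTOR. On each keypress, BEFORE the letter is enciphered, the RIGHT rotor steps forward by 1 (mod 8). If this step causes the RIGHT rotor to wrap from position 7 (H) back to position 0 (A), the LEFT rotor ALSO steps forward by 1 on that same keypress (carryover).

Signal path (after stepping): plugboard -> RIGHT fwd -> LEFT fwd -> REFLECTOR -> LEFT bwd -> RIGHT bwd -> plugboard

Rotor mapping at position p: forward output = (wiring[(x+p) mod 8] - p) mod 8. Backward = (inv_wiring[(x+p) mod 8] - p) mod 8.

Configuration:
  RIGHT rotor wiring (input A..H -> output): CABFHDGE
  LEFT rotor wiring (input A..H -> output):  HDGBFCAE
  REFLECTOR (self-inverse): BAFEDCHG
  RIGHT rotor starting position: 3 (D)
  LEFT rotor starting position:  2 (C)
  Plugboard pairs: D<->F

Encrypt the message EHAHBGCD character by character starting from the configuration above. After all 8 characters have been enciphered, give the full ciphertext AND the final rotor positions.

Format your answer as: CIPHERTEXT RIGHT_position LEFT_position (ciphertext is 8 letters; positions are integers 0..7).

Char 1 ('E'): step: R->4, L=2; E->plug->E->R->G->L->F->refl->C->L'->F->R'->G->plug->G
Char 2 ('H'): step: R->5, L=2; H->plug->H->R->C->L->D->refl->E->L'->A->R'->G->plug->G
Char 3 ('A'): step: R->6, L=2; A->plug->A->R->A->L->E->refl->D->L'->C->R'->D->plug->F
Char 4 ('H'): step: R->7, L=2; H->plug->H->R->H->L->B->refl->A->L'->D->R'->B->plug->B
Char 5 ('B'): step: R->0, L->3 (L advanced); B->plug->B->R->A->L->G->refl->H->L'->C->R'->A->plug->A
Char 6 ('G'): step: R->1, L=3; G->plug->G->R->D->L->F->refl->C->L'->B->R'->H->plug->H
Char 7 ('C'): step: R->2, L=3; C->plug->C->R->F->L->E->refl->D->L'->H->R'->A->plug->A
Char 8 ('D'): step: R->3, L=3; D->plug->F->R->H->L->D->refl->E->L'->F->R'->G->plug->G
Final: ciphertext=GGFBAHAG, RIGHT=3, LEFT=3

Answer: GGFBAHAG 3 3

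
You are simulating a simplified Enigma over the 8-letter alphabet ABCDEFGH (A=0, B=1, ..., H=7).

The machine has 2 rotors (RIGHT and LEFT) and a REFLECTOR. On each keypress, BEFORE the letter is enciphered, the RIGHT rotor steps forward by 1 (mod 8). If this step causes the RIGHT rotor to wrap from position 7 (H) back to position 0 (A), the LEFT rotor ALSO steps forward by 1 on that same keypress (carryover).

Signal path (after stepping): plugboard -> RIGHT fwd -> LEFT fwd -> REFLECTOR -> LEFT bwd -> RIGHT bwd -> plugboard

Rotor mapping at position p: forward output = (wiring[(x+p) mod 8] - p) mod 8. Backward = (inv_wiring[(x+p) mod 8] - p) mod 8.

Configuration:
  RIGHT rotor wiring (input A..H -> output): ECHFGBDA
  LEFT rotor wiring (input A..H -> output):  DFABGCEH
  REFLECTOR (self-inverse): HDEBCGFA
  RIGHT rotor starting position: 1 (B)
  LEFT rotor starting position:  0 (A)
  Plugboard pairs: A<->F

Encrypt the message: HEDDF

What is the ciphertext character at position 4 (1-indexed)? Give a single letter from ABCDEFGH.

Char 1 ('H'): step: R->2, L=0; H->plug->H->R->A->L->D->refl->B->L'->D->R'->B->plug->B
Char 2 ('E'): step: R->3, L=0; E->plug->E->R->F->L->C->refl->E->L'->G->R'->C->plug->C
Char 3 ('D'): step: R->4, L=0; D->plug->D->R->E->L->G->refl->F->L'->B->R'->H->plug->H
Char 4 ('D'): step: R->5, L=0; D->plug->D->R->H->L->H->refl->A->L'->C->R'->F->plug->A

A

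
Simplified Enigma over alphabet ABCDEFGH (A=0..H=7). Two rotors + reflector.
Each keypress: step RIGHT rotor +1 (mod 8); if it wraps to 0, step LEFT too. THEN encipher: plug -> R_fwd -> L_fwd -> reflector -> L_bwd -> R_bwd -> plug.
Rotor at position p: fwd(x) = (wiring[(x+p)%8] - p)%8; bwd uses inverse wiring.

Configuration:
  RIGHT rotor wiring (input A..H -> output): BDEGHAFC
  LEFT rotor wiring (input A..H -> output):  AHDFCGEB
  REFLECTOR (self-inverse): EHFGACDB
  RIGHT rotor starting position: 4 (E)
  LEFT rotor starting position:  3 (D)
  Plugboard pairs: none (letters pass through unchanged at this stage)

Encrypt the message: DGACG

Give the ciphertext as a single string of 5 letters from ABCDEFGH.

Answer: HCGHB

Derivation:
Char 1 ('D'): step: R->5, L=3; D->plug->D->R->E->L->G->refl->D->L'->C->R'->H->plug->H
Char 2 ('G'): step: R->6, L=3; G->plug->G->R->B->L->H->refl->B->L'->D->R'->C->plug->C
Char 3 ('A'): step: R->7, L=3; A->plug->A->R->D->L->B->refl->H->L'->B->R'->G->plug->G
Char 4 ('C'): step: R->0, L->4 (L advanced); C->plug->C->R->E->L->E->refl->A->L'->C->R'->H->plug->H
Char 5 ('G'): step: R->1, L=4; G->plug->G->R->B->L->C->refl->F->L'->D->R'->B->plug->B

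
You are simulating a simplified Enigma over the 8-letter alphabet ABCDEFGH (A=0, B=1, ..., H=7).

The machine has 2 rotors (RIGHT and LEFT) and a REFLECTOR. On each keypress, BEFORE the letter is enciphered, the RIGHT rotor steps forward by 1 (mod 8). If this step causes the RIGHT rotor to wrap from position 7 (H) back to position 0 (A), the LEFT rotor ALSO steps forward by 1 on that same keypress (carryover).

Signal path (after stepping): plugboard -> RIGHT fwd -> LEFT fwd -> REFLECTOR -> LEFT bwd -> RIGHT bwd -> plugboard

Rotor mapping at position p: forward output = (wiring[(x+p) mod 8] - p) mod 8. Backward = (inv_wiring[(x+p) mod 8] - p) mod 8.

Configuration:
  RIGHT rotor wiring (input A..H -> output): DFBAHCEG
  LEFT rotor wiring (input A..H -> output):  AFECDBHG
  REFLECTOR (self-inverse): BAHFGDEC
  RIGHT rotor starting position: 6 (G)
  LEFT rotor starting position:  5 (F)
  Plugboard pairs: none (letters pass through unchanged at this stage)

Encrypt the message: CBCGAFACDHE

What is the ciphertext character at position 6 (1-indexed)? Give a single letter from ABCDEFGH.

Char 1 ('C'): step: R->7, L=5; C->plug->C->R->G->L->F->refl->D->L'->D->R'->G->plug->G
Char 2 ('B'): step: R->0, L->6 (L advanced); B->plug->B->R->F->L->E->refl->G->L'->E->R'->G->plug->G
Char 3 ('C'): step: R->1, L=6; C->plug->C->R->H->L->D->refl->F->L'->G->R'->D->plug->D
Char 4 ('G'): step: R->2, L=6; G->plug->G->R->B->L->A->refl->B->L'->A->R'->D->plug->D
Char 5 ('A'): step: R->3, L=6; A->plug->A->R->F->L->E->refl->G->L'->E->R'->B->plug->B
Char 6 ('F'): step: R->4, L=6; F->plug->F->R->B->L->A->refl->B->L'->A->R'->C->plug->C

C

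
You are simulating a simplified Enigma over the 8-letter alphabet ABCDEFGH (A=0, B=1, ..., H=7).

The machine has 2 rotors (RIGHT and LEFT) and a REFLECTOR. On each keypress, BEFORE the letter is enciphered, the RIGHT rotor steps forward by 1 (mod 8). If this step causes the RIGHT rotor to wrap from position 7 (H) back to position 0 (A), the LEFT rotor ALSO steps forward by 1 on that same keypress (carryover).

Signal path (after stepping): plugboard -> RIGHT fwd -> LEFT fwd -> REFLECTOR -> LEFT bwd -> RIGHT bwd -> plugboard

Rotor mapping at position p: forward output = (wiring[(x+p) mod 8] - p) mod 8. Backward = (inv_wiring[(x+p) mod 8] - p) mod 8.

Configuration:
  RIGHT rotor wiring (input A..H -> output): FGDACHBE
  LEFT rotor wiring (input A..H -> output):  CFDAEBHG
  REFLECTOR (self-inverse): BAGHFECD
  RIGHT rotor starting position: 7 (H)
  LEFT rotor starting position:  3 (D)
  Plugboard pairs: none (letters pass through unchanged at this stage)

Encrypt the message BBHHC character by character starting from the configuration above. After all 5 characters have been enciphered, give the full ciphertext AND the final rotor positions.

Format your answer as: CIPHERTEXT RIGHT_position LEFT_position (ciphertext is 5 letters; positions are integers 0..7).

Char 1 ('B'): step: R->0, L->4 (L advanced); B->plug->B->R->G->L->H->refl->D->L'->C->R'->E->plug->E
Char 2 ('B'): step: R->1, L=4; B->plug->B->R->C->L->D->refl->H->L'->G->R'->E->plug->E
Char 3 ('H'): step: R->2, L=4; H->plug->H->R->E->L->G->refl->C->L'->D->R'->G->plug->G
Char 4 ('H'): step: R->3, L=4; H->plug->H->R->A->L->A->refl->B->L'->F->R'->A->plug->A
Char 5 ('C'): step: R->4, L=4; C->plug->C->R->F->L->B->refl->A->L'->A->R'->D->plug->D
Final: ciphertext=EEGAD, RIGHT=4, LEFT=4

Answer: EEGAD 4 4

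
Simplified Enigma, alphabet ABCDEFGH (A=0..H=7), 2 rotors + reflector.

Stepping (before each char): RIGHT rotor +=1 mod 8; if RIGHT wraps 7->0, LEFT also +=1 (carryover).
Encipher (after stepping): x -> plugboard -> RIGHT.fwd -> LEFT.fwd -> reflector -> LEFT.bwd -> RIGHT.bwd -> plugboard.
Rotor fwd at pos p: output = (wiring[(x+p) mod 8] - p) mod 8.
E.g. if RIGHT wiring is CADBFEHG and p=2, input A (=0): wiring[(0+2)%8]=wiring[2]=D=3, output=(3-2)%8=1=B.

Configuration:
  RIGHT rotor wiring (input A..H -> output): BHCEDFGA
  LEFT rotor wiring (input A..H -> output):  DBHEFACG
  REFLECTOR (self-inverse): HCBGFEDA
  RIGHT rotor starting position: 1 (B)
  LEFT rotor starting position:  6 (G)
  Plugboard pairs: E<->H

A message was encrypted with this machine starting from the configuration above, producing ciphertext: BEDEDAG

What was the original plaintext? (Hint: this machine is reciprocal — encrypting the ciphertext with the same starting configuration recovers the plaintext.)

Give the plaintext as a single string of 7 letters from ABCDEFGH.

Answer: AGABFGC

Derivation:
Char 1 ('B'): step: R->2, L=6; B->plug->B->R->C->L->F->refl->E->L'->A->R'->A->plug->A
Char 2 ('E'): step: R->3, L=6; E->plug->H->R->H->L->C->refl->B->L'->E->R'->G->plug->G
Char 3 ('D'): step: R->4, L=6; D->plug->D->R->E->L->B->refl->C->L'->H->R'->A->plug->A
Char 4 ('E'): step: R->5, L=6; E->plug->H->R->G->L->H->refl->A->L'->B->R'->B->plug->B
Char 5 ('D'): step: R->6, L=6; D->plug->D->R->B->L->A->refl->H->L'->G->R'->F->plug->F
Char 6 ('A'): step: R->7, L=6; A->plug->A->R->B->L->A->refl->H->L'->G->R'->G->plug->G
Char 7 ('G'): step: R->0, L->7 (L advanced); G->plug->G->R->G->L->B->refl->C->L'->C->R'->C->plug->C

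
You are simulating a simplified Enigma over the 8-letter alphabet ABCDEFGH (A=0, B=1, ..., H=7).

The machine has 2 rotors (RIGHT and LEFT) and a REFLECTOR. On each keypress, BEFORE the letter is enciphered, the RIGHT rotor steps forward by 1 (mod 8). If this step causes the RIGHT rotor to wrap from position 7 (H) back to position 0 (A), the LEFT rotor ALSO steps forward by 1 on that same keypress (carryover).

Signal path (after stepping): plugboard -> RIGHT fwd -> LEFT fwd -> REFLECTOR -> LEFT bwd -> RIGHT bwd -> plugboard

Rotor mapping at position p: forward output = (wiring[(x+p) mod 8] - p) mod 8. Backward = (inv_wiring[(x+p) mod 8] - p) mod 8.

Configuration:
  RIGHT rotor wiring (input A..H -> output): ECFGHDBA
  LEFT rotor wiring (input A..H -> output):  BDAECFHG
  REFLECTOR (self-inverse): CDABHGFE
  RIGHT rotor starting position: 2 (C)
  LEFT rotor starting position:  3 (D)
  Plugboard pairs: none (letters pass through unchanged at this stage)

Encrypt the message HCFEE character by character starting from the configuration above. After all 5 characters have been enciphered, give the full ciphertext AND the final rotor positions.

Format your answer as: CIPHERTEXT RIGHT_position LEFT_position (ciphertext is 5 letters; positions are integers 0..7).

Char 1 ('H'): step: R->3, L=3; H->plug->H->R->C->L->C->refl->A->L'->G->R'->D->plug->D
Char 2 ('C'): step: R->4, L=3; C->plug->C->R->F->L->G->refl->F->L'->H->R'->B->plug->B
Char 3 ('F'): step: R->5, L=3; F->plug->F->R->A->L->B->refl->D->L'->E->R'->B->plug->B
Char 4 ('E'): step: R->6, L=3; E->plug->E->R->H->L->F->refl->G->L'->F->R'->H->plug->H
Char 5 ('E'): step: R->7, L=3; E->plug->E->R->H->L->F->refl->G->L'->F->R'->B->plug->B
Final: ciphertext=DBBHB, RIGHT=7, LEFT=3

Answer: DBBHB 7 3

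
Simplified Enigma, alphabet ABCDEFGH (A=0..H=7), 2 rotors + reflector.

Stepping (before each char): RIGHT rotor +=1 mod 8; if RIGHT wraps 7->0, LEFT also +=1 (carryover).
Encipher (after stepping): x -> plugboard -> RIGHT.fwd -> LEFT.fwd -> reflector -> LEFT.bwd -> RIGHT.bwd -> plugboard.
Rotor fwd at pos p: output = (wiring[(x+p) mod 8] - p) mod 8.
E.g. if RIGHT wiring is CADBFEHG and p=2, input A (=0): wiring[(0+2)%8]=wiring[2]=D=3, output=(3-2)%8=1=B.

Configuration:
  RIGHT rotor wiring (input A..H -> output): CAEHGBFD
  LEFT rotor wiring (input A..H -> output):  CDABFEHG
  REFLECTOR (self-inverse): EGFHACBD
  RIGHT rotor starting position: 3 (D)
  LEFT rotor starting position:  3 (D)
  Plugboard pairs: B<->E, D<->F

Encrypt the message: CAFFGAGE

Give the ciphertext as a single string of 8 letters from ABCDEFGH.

Answer: FFGAAECD

Derivation:
Char 1 ('C'): step: R->4, L=3; C->plug->C->R->B->L->C->refl->F->L'->H->R'->D->plug->F
Char 2 ('A'): step: R->5, L=3; A->plug->A->R->E->L->D->refl->H->L'->F->R'->D->plug->F
Char 3 ('F'): step: R->6, L=3; F->plug->D->R->C->L->B->refl->G->L'->A->R'->G->plug->G
Char 4 ('F'): step: R->7, L=3; F->plug->D->R->F->L->H->refl->D->L'->E->R'->A->plug->A
Char 5 ('G'): step: R->0, L->4 (L advanced); G->plug->G->R->F->L->H->refl->D->L'->C->R'->A->plug->A
Char 6 ('A'): step: R->1, L=4; A->plug->A->R->H->L->F->refl->C->L'->D->R'->B->plug->E
Char 7 ('G'): step: R->2, L=4; G->plug->G->R->A->L->B->refl->G->L'->E->R'->C->plug->C
Char 8 ('E'): step: R->3, L=4; E->plug->B->R->D->L->C->refl->F->L'->H->R'->F->plug->D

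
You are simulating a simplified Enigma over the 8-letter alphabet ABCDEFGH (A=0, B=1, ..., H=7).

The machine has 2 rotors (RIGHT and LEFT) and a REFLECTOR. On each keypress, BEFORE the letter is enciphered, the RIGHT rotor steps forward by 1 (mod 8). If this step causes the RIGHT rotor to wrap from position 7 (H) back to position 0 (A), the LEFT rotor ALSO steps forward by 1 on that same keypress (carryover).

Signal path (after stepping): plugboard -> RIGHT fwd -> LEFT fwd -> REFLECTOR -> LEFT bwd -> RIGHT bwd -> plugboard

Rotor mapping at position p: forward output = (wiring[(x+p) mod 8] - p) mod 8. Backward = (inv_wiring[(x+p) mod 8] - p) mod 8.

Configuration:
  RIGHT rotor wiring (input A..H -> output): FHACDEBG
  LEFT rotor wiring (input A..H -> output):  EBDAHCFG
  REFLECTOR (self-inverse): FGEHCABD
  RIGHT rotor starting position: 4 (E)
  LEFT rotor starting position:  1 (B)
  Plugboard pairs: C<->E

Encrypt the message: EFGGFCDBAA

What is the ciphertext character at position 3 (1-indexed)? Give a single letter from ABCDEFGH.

Char 1 ('E'): step: R->5, L=1; E->plug->C->R->B->L->C->refl->E->L'->F->R'->G->plug->G
Char 2 ('F'): step: R->6, L=1; F->plug->F->R->E->L->B->refl->G->L'->D->R'->A->plug->A
Char 3 ('G'): step: R->7, L=1; G->plug->G->R->F->L->E->refl->C->L'->B->R'->D->plug->D

D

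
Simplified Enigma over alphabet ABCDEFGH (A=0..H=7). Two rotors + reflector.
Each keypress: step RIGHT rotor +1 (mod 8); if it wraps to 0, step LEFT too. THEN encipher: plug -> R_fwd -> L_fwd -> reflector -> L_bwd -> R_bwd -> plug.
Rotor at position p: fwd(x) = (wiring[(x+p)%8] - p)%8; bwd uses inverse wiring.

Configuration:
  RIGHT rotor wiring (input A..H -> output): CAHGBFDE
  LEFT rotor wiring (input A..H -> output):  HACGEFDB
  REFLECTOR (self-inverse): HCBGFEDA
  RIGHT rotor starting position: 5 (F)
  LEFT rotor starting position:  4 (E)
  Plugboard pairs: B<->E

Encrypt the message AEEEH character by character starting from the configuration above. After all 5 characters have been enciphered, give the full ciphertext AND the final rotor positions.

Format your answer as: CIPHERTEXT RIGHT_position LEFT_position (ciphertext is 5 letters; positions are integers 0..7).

Char 1 ('A'): step: R->6, L=4; A->plug->A->R->F->L->E->refl->F->L'->D->R'->G->plug->G
Char 2 ('E'): step: R->7, L=4; E->plug->B->R->D->L->F->refl->E->L'->F->R'->A->plug->A
Char 3 ('E'): step: R->0, L->5 (L advanced); E->plug->B->R->A->L->A->refl->H->L'->H->R'->C->plug->C
Char 4 ('E'): step: R->1, L=5; E->plug->B->R->G->L->B->refl->C->L'->D->R'->G->plug->G
Char 5 ('H'): step: R->2, L=5; H->plug->H->R->G->L->B->refl->C->L'->D->R'->D->plug->D
Final: ciphertext=GACGD, RIGHT=2, LEFT=5

Answer: GACGD 2 5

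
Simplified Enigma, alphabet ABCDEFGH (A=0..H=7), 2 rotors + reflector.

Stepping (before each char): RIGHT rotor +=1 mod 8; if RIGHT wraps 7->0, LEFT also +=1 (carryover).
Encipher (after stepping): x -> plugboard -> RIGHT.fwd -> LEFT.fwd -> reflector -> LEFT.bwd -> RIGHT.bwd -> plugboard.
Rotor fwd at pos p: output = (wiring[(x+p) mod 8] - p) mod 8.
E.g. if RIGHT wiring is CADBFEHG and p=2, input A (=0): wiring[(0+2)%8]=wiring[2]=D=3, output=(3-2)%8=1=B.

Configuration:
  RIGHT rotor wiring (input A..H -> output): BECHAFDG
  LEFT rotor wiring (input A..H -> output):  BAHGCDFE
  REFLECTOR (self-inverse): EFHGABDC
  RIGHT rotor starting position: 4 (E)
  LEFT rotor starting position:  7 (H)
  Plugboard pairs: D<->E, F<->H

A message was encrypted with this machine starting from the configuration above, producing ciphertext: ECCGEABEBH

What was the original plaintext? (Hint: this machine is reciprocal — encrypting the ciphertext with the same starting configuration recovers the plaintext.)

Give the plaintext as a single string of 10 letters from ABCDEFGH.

Answer: CEAHBCDAAF

Derivation:
Char 1 ('E'): step: R->5, L=7; E->plug->D->R->E->L->H->refl->C->L'->B->R'->C->plug->C
Char 2 ('C'): step: R->6, L=7; C->plug->C->R->D->L->A->refl->E->L'->G->R'->D->plug->E
Char 3 ('C'): step: R->7, L=7; C->plug->C->R->F->L->D->refl->G->L'->H->R'->A->plug->A
Char 4 ('G'): step: R->0, L->0 (L advanced); G->plug->G->R->D->L->G->refl->D->L'->F->R'->F->plug->H
Char 5 ('E'): step: R->1, L=0; E->plug->D->R->H->L->E->refl->A->L'->B->R'->B->plug->B
Char 6 ('A'): step: R->2, L=0; A->plug->A->R->A->L->B->refl->F->L'->G->R'->C->plug->C
Char 7 ('B'): step: R->3, L=0; B->plug->B->R->F->L->D->refl->G->L'->D->R'->E->plug->D
Char 8 ('E'): step: R->4, L=0; E->plug->D->R->C->L->H->refl->C->L'->E->R'->A->plug->A
Char 9 ('B'): step: R->5, L=0; B->plug->B->R->G->L->F->refl->B->L'->A->R'->A->plug->A
Char 10 ('H'): step: R->6, L=0; H->plug->F->R->B->L->A->refl->E->L'->H->R'->H->plug->F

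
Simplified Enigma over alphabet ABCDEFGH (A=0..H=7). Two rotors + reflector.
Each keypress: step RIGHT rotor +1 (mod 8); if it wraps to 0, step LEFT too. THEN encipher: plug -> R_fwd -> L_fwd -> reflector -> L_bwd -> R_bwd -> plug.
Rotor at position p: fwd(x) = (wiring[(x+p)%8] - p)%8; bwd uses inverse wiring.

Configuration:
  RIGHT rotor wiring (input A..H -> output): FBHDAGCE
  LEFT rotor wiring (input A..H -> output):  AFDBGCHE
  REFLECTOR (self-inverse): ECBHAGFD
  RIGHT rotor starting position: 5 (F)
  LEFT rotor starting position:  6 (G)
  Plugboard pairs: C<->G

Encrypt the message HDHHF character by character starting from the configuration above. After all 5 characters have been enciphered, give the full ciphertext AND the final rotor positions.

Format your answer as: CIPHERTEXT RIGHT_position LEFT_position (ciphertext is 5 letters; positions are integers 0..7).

Char 1 ('H'): step: R->6, L=6; H->plug->H->R->A->L->B->refl->C->L'->C->R'->G->plug->C
Char 2 ('D'): step: R->7, L=6; D->plug->D->R->A->L->B->refl->C->L'->C->R'->C->plug->G
Char 3 ('H'): step: R->0, L->7 (L advanced); H->plug->H->R->E->L->C->refl->B->L'->B->R'->B->plug->B
Char 4 ('H'): step: R->1, L=7; H->plug->H->R->E->L->C->refl->B->L'->B->R'->F->plug->F
Char 5 ('F'): step: R->2, L=7; F->plug->F->R->C->L->G->refl->F->L'->A->R'->E->plug->E
Final: ciphertext=CGBFE, RIGHT=2, LEFT=7

Answer: CGBFE 2 7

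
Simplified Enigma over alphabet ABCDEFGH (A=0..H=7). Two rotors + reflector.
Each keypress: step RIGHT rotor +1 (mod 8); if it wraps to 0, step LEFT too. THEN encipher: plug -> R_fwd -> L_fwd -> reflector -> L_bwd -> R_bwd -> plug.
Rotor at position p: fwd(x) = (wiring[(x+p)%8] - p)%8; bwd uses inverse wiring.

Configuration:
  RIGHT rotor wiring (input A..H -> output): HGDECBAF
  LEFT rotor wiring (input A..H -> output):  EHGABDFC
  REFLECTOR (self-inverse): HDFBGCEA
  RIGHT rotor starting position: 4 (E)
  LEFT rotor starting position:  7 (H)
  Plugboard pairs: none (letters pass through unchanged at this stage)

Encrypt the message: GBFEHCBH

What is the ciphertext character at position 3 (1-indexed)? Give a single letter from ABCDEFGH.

Char 1 ('G'): step: R->5, L=7; G->plug->G->R->H->L->G->refl->E->L'->G->R'->F->plug->F
Char 2 ('B'): step: R->6, L=7; B->plug->B->R->H->L->G->refl->E->L'->G->R'->F->plug->F
Char 3 ('F'): step: R->7, L=7; F->plug->F->R->D->L->H->refl->A->L'->C->R'->G->plug->G

G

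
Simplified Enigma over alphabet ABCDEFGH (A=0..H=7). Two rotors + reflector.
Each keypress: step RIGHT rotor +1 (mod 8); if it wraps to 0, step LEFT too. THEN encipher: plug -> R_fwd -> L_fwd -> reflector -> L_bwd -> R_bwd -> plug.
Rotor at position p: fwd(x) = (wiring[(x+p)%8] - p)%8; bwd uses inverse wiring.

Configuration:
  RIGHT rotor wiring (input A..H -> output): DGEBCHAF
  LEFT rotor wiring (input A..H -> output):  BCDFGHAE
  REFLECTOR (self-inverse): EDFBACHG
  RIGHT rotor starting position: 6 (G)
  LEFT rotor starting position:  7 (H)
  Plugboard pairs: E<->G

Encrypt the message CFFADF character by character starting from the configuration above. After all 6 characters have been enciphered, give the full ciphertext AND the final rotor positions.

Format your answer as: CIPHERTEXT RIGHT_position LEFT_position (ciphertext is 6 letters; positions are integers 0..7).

Char 1 ('C'): step: R->7, L=7; C->plug->C->R->H->L->B->refl->D->L'->C->R'->E->plug->G
Char 2 ('F'): step: R->0, L->0 (L advanced); F->plug->F->R->H->L->E->refl->A->L'->G->R'->B->plug->B
Char 3 ('F'): step: R->1, L=0; F->plug->F->R->H->L->E->refl->A->L'->G->R'->E->plug->G
Char 4 ('A'): step: R->2, L=0; A->plug->A->R->C->L->D->refl->B->L'->A->R'->C->plug->C
Char 5 ('D'): step: R->3, L=0; D->plug->D->R->F->L->H->refl->G->L'->E->R'->C->plug->C
Char 6 ('F'): step: R->4, L=0; F->plug->F->R->C->L->D->refl->B->L'->A->R'->G->plug->E
Final: ciphertext=GBGCCE, RIGHT=4, LEFT=0

Answer: GBGCCE 4 0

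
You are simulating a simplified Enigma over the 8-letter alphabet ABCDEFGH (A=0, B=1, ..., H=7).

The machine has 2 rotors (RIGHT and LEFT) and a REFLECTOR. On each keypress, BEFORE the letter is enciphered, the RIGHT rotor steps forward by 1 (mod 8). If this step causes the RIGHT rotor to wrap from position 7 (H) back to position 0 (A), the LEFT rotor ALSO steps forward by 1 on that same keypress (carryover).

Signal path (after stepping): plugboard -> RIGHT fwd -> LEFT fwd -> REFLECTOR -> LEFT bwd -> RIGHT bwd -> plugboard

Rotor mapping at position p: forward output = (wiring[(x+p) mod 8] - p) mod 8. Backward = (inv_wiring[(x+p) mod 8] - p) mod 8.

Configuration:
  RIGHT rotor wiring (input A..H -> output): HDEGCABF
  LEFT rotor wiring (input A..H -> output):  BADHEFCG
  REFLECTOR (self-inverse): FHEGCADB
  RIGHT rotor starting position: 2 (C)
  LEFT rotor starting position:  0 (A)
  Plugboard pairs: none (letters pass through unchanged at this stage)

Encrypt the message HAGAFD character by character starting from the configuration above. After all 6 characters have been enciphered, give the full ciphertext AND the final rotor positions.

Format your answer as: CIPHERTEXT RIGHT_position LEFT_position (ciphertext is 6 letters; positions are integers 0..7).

Answer: CBHFBA 0 1

Derivation:
Char 1 ('H'): step: R->3, L=0; H->plug->H->R->B->L->A->refl->F->L'->F->R'->C->plug->C
Char 2 ('A'): step: R->4, L=0; A->plug->A->R->G->L->C->refl->E->L'->E->R'->B->plug->B
Char 3 ('G'): step: R->5, L=0; G->plug->G->R->B->L->A->refl->F->L'->F->R'->H->plug->H
Char 4 ('A'): step: R->6, L=0; A->plug->A->R->D->L->H->refl->B->L'->A->R'->F->plug->F
Char 5 ('F'): step: R->7, L=0; F->plug->F->R->D->L->H->refl->B->L'->A->R'->B->plug->B
Char 6 ('D'): step: R->0, L->1 (L advanced); D->plug->D->R->G->L->F->refl->A->L'->H->R'->A->plug->A
Final: ciphertext=CBHFBA, RIGHT=0, LEFT=1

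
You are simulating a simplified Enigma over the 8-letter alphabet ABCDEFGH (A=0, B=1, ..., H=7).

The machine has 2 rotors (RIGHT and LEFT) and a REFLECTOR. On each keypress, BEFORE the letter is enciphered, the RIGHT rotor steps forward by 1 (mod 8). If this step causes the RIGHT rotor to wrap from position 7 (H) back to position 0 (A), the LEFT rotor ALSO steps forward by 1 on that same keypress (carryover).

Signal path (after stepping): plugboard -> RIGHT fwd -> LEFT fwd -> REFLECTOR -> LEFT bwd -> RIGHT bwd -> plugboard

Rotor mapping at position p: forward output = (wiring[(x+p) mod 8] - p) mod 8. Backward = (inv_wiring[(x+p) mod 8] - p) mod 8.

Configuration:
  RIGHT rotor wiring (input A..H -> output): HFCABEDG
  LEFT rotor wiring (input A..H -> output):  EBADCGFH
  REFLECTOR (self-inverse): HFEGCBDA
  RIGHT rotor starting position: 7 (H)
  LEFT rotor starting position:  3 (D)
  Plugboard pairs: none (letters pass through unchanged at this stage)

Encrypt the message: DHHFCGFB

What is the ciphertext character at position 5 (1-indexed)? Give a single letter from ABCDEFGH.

Char 1 ('D'): step: R->0, L->4 (L advanced); D->plug->D->R->A->L->G->refl->D->L'->D->R'->G->plug->G
Char 2 ('H'): step: R->1, L=4; H->plug->H->R->G->L->E->refl->C->L'->B->R'->B->plug->B
Char 3 ('H'): step: R->2, L=4; H->plug->H->R->D->L->D->refl->G->L'->A->R'->A->plug->A
Char 4 ('F'): step: R->3, L=4; F->plug->F->R->E->L->A->refl->H->L'->H->R'->H->plug->H
Char 5 ('C'): step: R->4, L=4; C->plug->C->R->H->L->H->refl->A->L'->E->R'->H->plug->H

H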